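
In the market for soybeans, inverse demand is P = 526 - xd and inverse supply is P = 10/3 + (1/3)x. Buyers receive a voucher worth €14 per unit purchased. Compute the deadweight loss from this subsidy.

Deadweight loss = €73.5

Pre-subsidy: 526 - x = 10/3 + (1/3)x gives x* = 392 and P* = 134.
With the rebate, buyers effectively pay Pb = Ps − 14, where Ps is the price sellers receive.
On the curves, Pb = 526 - x and Ps = 10/3 + (1/3)x; the wedge Ps − Pb = 14 gives 10/3 + (1/3)x − (526 - x) = 14, so x' = 402.5.
Then Pb = 526 − 1·402.5 = 123.5 and Ps = 10/3 + (1/3)·402.5 = 137.5.
The subsidy expands output by 402.5 − 392 = 10.5 past the efficient level; on those units the gap between marginal cost and willingness to pay runs from 0 up to 14.
DWL = ½ × 14 × 10.5 = 73.5.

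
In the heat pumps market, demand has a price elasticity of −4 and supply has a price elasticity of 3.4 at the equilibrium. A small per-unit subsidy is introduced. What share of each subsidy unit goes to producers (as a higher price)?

For a small subsidy around the equilibrium, the benefit split depends on the relative slopes, which at a point are proportional to the elasticities.
Buyer share = εs/(εs + |εd|) = 3.4/(3.4 + 4) = 17/37; seller share = |εd|/(εs + |εd|) = 20/37.
So producers capture 20/37 of the subsidy.

Producer share = 20/37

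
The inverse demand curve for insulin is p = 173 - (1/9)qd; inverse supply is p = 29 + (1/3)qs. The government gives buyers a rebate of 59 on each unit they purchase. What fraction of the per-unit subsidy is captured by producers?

Producer share = 0.75

Pre-subsidy: 173 - (1/9)q = 29 + (1/3)q gives q* = 324 and p* = 137.
With the rebate, buyers effectively pay pb = ps − 59, where ps is the price sellers receive.
On the curves, pb = 173 - (1/9)q and ps = 29 + (1/3)q; the wedge ps − pb = 59 gives 29 + (1/3)q − (173 - (1/9)q) = 59, so q' = 456.75.
Then pb = 173 − (1/9)·456.75 = 122.25 and ps = 29 + (1/3)·456.75 = 181.25.
Buyers' price falls by p* − pb = 137 − 122.25 = 14.75; sellers' price rises by ps − p* = 181.25 − 137 = 44.25.
So producers capture 44.25/59 = 0.75 of each unit of subsidy.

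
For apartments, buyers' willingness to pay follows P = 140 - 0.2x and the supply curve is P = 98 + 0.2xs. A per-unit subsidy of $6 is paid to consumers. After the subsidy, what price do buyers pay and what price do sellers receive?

Buyers pay $116; sellers receive $122

Pre-subsidy: 140 - 0.2x = 98 + 0.2x gives x* = 105 and P* = 119.
With the rebate, buyers effectively pay Pb = Ps − 6, where Ps is the price sellers receive.
On the curves, Pb = 140 - 0.2x and Ps = 98 + 0.2x; the wedge Ps − Pb = 6 gives 98 + 0.2x − (140 - 0.2x) = 6, so x' = 120.
Then Pb = 140 − 0.2·120 = 116 and Ps = 98 + 0.2·120 = 122.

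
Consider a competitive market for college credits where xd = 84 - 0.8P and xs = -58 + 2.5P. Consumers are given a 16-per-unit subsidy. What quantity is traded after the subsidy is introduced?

x' = 652/11

Pre-subsidy: 84 - 0.8P = -58 + 2.5P gives P* = 1420/33, x* = 1636/33.
With the rebate, buyers effectively pay Pb = Ps − 16, where Ps is the price sellers receive.
Demand in terms of Ps becomes xd = 84 − 0.8(Ps − 16) = 96.8 - 0.8Ps. Setting this equal to supply: 96.8 - 0.8Ps = -58 + 2.5Ps, so Ps = 516/11.
Buyers pay Pb = 516/11 − 16 = 340/11; x' = -58 + 2.5·(516/11) = 652/11.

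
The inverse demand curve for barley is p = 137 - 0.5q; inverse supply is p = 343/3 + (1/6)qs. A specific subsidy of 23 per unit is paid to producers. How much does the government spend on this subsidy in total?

Pre-subsidy: 137 - 0.5q = 343/3 + (1/6)q gives q* = 34 and p* = 120.
With the subsidy, sellers receive ps = pb + 23 for each unit, where pb is the price buyers pay.
On the curves, pb = 137 - 0.5q and ps = 343/3 + (1/6)q; the wedge ps − pb = 23 gives 343/3 + (1/6)q − (137 - 0.5q) = 23, so q' = 68.5.
Then pb = 137 − 0.5·68.5 = 102.75 and ps = 343/3 + (1/6)·68.5 = 125.75.
Government outlay = subsidy × quantity = 23 × 68.5 = 1575.5.

Government cost = 1575.5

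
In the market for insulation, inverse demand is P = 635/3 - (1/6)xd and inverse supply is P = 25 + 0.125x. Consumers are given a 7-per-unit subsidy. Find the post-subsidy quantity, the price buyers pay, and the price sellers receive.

Pre-subsidy: 635/3 - (1/6)x = 25 + 0.125x gives x* = 640 and P* = 105.
With the rebate, buyers effectively pay Pb = Ps − 7, where Ps is the price sellers receive.
On the curves, Pb = 635/3 - (1/6)x and Ps = 25 + 0.125x; the wedge Ps − Pb = 7 gives 25 + 0.125x − (635/3 - (1/6)x) = 7, so x' = 664.
Then Pb = 635/3 − (1/6)·664 = 101 and Ps = 25 + 0.125·664 = 108.

x' = 664; buyers pay 101; sellers receive 108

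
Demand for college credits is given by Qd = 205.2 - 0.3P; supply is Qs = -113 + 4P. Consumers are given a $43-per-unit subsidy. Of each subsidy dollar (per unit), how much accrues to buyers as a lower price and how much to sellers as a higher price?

Pre-subsidy: 205.2 - 0.3P = -113 + 4P gives P* = 74, Q* = 183.
With the rebate, buyers effectively pay Pb = Ps − 43, where Ps is the price sellers receive.
Demand in terms of Ps becomes Qd = 205.2 − 0.3(Ps − 43) = 218.1 - 0.3Ps. Setting this equal to supply: 218.1 - 0.3Ps = -113 + 4Ps, so Ps = 77.
Buyers pay Pb = 77 − 43 = 34; Q' = -113 + 4·77 = 195.
Buyers' price falls by P* − Pb = 74 − 34 = 40; sellers' price rises by Ps − P* = 77 − 74 = 3.

Buyers gain $40 per unit; sellers gain $3 per unit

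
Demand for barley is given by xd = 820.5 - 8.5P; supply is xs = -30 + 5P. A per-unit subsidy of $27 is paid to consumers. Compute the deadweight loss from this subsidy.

Pre-subsidy: 820.5 - 8.5P = -30 + 5P gives P* = 63, x* = 285.
With the rebate, buyers effectively pay Pb = Ps − 27, where Ps is the price sellers receive.
Demand in terms of Ps becomes xd = 820.5 − 8.5(Ps − 27) = 1050 - 8.5Ps. Setting this equal to supply: 1050 - 8.5Ps = -30 + 5Ps, so Ps = 80.
Buyers pay Pb = 80 − 27 = 53; x' = -30 + 5·80 = 370.
The subsidy expands output by 370 − 285 = 85 past the efficient level; on those units the gap between marginal cost and willingness to pay runs from 0 up to 27.
DWL = ½ × 27 × 85 = 1147.5.

Deadweight loss = $1147.5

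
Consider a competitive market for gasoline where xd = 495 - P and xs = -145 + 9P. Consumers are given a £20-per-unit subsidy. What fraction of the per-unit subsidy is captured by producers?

Producer share = 0.1

Pre-subsidy: 495 - P = -145 + 9P gives P* = 64, x* = 431.
With the rebate, buyers effectively pay Pb = Ps − 20, where Ps is the price sellers receive.
Demand in terms of Ps becomes xd = 495 − 1(Ps − 20) = 515 - Ps. Setting this equal to supply: 515 - Ps = -145 + 9Ps, so Ps = 66.
Buyers pay Pb = 66 − 20 = 46; x' = -145 + 9·66 = 449.
Buyers' price falls by P* − Pb = 64 − 46 = 18; sellers' price rises by Ps − P* = 66 − 64 = 2.
So producers capture 2/20 = 0.1 of each unit of subsidy.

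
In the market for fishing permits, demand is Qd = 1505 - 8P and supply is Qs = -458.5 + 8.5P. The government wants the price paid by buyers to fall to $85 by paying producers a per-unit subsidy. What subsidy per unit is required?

Required subsidy s = $66 per unit

At a buyer price of 85, quantity demanded is 1505 − 8·85 = 825.
Sellers supply 825 only when they receive Ps with -458.5 + 8.5·Ps = 825, i.e. Ps = 151.
s = Ps − Pb = 151 − 85 = 66.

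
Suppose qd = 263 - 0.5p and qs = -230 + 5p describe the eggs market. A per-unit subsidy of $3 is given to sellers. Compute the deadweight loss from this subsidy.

Deadweight loss = 45/22

Pre-subsidy: 263 - 0.5p = -230 + 5p gives p* = 986/11, q* = 2400/11.
With the subsidy, sellers receive ps = pb + 3 for each unit, where pb is the price buyers pay.
Supply in terms of pb becomes qs = -230 + 5(pb + 3) = -215 + 5pb. Setting this equal to demand: 263 - 0.5pb = -215 + 5pb, so pb = 956/11.
Sellers receive ps = 956/11 + 3 = 989/11; q' = 263 − 0.5·(956/11) = 2415/11.
The subsidy expands output by 2415/11 − 2400/11 = 15/11 past the efficient level; on those units the gap between marginal cost and willingness to pay runs from 0 up to 3.
DWL = ½ × 3 × 15/11 = 45/22.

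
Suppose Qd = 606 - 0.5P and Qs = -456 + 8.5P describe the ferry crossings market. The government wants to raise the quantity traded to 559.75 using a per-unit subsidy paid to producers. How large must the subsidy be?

At Q = 559.75, invert demand for the buyer price: Pb = (606 − 559.75)/0.5 = 92.5; invert supply for the seller price: Ps = (559.75 − (-456))/8.5 = 119.5.
The subsidy must fill the gap: s = Ps − Pb = 119.5 − 92.5 = 27.

Required subsidy s = 27 per unit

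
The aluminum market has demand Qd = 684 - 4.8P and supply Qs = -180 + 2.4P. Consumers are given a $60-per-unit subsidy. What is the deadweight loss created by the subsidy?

Pre-subsidy: 684 - 4.8P = -180 + 2.4P gives P* = 120, Q* = 108.
With the rebate, buyers effectively pay Pb = Ps − 60, where Ps is the price sellers receive.
Demand in terms of Ps becomes Qd = 684 − 4.8(Ps − 60) = 972 - 4.8Ps. Setting this equal to supply: 972 - 4.8Ps = -180 + 2.4Ps, so Ps = 160.
Buyers pay Pb = 160 − 60 = 100; Q' = -180 + 2.4·160 = 204.
The subsidy expands output by 204 − 108 = 96 past the efficient level; on those units the gap between marginal cost and willingness to pay runs from 0 up to 60.
DWL = ½ × 60 × 96 = 2880.

Deadweight loss = $2880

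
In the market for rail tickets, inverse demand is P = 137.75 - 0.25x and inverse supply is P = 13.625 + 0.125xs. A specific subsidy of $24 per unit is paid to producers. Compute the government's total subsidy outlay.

Pre-subsidy: 137.75 - 0.25x = 13.625 + 0.125x gives x* = 331 and P* = 55.
With the subsidy, sellers receive Ps = Pb + 24 for each unit, where Pb is the price buyers pay.
On the curves, Pb = 137.75 - 0.25x and Ps = 13.625 + 0.125x; the wedge Ps − Pb = 24 gives 13.625 + 0.125x − (137.75 - 0.25x) = 24, so x' = 395.
Then Pb = 137.75 − 0.25·395 = 39 and Ps = 13.625 + 0.125·395 = 63.
Government outlay = subsidy × quantity = 24 × 395 = 9480.

Government cost = $9480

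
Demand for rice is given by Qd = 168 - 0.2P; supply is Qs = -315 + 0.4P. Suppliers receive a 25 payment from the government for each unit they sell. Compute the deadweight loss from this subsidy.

Pre-subsidy: 168 - 0.2P = -315 + 0.4P gives P* = 805, Q* = 7.
With the subsidy, sellers receive Ps = Pb + 25 for each unit, where Pb is the price buyers pay.
Supply in terms of Pb becomes Qs = -315 + 0.4(Pb + 25) = -305 + 0.4Pb. Setting this equal to demand: 168 - 0.2Pb = -305 + 0.4Pb, so Pb = 2365/3.
Sellers receive Ps = 2365/3 + 25 = 2440/3; Q' = 168 − 0.2·(2365/3) = 31/3.
The subsidy expands output by 31/3 − 7 = 10/3 past the efficient level; on those units the gap between marginal cost and willingness to pay runs from 0 up to 25.
DWL = ½ × 25 × 10/3 = 125/3.

Deadweight loss = 125/3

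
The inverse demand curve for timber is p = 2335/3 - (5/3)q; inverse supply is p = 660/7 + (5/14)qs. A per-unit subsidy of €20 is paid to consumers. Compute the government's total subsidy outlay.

Pre-subsidy: 2335/3 - (5/3)q = 660/7 + (5/14)q gives q* = 338 and p* = 215.
With the rebate, buyers effectively pay pb = ps − 20, where ps is the price sellers receive.
On the curves, pb = 2335/3 - (5/3)q and ps = 660/7 + (5/14)q; the wedge ps − pb = 20 gives 660/7 + (5/14)q − (2335/3 - (5/3)q) = 20, so q' = 5914/17.
Then pb = 2335/3 − (5/3)·(5914/17) = 3375/17 and ps = 660/7 + (5/14)·(5914/17) = 3715/17.
Government outlay = subsidy × quantity = 20 × 5914/17 = 118280/17.

Government cost = 118280/17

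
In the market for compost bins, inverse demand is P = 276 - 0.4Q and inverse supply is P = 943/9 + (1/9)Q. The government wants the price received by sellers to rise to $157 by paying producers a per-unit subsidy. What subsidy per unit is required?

Required subsidy s = $69 per unit

At a seller price of 157, quantity supplied is -943 + 9·157 = 470.
Buyers absorb 470 only when they pay Pb = 276 − 0.4·470 = 88.
s = Ps − Pb = 157 − 88 = 69.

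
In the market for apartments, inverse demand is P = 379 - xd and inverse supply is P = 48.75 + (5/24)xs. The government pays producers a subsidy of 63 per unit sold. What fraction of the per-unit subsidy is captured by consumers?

Pre-subsidy: 379 - x = 48.75 + (5/24)x gives x* = 7926/29 and P* = 3065/29.
With the subsidy, sellers receive Ps = Pb + 63 for each unit, where Pb is the price buyers pay.
On the curves, Pb = 379 - x and Ps = 48.75 + (5/24)x; the wedge Ps − Pb = 63 gives 48.75 + (5/24)x − (379 - x) = 63, so x' = 9438/29.
Then Pb = 379 − 1·(9438/29) = 1553/29 and Ps = 48.75 + (5/24)·(9438/29) = 3380/29.
Buyers' price falls by P* − Pb = 3065/29 − 1553/29 = 1512/29; sellers' price rises by Ps − P* = 3380/29 − 3065/29 = 315/29.
So consumers capture (1512/29)/63 = 24/29 of each unit of subsidy.

Consumer share = 24/29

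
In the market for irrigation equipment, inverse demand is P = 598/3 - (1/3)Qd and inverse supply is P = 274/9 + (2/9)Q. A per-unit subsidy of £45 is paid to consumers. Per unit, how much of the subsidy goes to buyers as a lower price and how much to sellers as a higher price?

Buyers gain £27 per unit; sellers gain £18 per unit

Pre-subsidy: 598/3 - (1/3)Q = 274/9 + (2/9)Q gives Q* = 304 and P* = 98.
With the rebate, buyers effectively pay Pb = Ps − 45, where Ps is the price sellers receive.
On the curves, Pb = 598/3 - (1/3)Q and Ps = 274/9 + (2/9)Q; the wedge Ps − Pb = 45 gives 274/9 + (2/9)Q − (598/3 - (1/3)Q) = 45, so Q' = 385.
Then Pb = 598/3 − (1/3)·385 = 71 and Ps = 274/9 + (2/9)·385 = 116.
Buyers' price falls by P* − Pb = 98 − 71 = 27; sellers' price rises by Ps − P* = 116 − 98 = 18.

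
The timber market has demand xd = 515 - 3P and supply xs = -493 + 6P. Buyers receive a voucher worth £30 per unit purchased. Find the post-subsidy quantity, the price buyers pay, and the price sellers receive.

Pre-subsidy: 515 - 3P = -493 + 6P gives P* = 112, x* = 179.
With the rebate, buyers effectively pay Pb = Ps − 30, where Ps is the price sellers receive.
Demand in terms of Ps becomes xd = 515 − 3(Ps − 30) = 605 - 3Ps. Setting this equal to supply: 605 - 3Ps = -493 + 6Ps, so Ps = 122.
Buyers pay Pb = 122 − 30 = 92; x' = -493 + 6·122 = 239.

x' = 239; buyers pay £92; sellers receive £122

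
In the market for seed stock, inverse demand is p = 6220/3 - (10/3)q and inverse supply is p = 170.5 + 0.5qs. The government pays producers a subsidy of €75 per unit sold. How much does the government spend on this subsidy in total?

Government cost = 890025/23

Pre-subsidy: 6220/3 - (10/3)q = 170.5 + 0.5q gives q* = 11417/23 and p* = 9630/23.
With the subsidy, sellers receive ps = pb + 75 for each unit, where pb is the price buyers pay.
On the curves, pb = 6220/3 - (10/3)q and ps = 170.5 + 0.5q; the wedge ps − pb = 75 gives 170.5 + 0.5q − (6220/3 - (10/3)q) = 75, so q' = 11867/23.
Then pb = 6220/3 − (10/3)·(11867/23) = 8130/23 and ps = 170.5 + 0.5·(11867/23) = 9855/23.
Government outlay = subsidy × quantity = 75 × 11867/23 = 890025/23.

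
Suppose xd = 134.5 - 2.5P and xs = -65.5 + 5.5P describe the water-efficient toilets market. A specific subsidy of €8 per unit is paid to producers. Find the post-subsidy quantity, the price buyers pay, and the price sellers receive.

Pre-subsidy: 134.5 - 2.5P = -65.5 + 5.5P gives P* = 25, x* = 72.
With the subsidy, sellers receive Ps = Pb + 8 for each unit, where Pb is the price buyers pay.
Supply in terms of Pb becomes xs = -65.5 + 5.5(Pb + 8) = -21.5 + 5.5Pb. Setting this equal to demand: 134.5 - 2.5Pb = -21.5 + 5.5Pb, so Pb = 19.5.
Sellers receive Ps = 19.5 + 8 = 27.5; x' = 134.5 − 2.5·19.5 = 85.75.

x' = 85.75; buyers pay €19.5; sellers receive €27.5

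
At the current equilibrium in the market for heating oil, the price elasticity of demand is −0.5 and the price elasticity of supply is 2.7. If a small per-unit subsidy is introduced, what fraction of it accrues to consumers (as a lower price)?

Consumer share = 0.84375

For a small subsidy around the equilibrium, the benefit split depends on the relative slopes, which at a point are proportional to the elasticities.
Buyer share = εs/(εs + |εd|) = 2.7/(2.7 + 0.5) = 0.84375; seller share = |εd|/(εs + |εd|) = 0.15625.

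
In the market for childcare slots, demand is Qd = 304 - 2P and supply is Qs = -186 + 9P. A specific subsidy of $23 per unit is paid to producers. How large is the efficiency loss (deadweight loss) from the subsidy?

Pre-subsidy: 304 - 2P = -186 + 9P gives P* = 490/11, Q* = 2364/11.
With the subsidy, sellers receive Ps = Pb + 23 for each unit, where Pb is the price buyers pay.
Supply in terms of Pb becomes Qs = -186 + 9(Pb + 23) = 21 + 9Pb. Setting this equal to demand: 304 - 2Pb = 21 + 9Pb, so Pb = 283/11.
Sellers receive Ps = 283/11 + 23 = 536/11; Q' = 304 − 2·(283/11) = 2778/11.
The subsidy expands output by 2778/11 − 2364/11 = 414/11 past the efficient level; on those units the gap between marginal cost and willingness to pay runs from 0 up to 23.
DWL = ½ × 23 × 414/11 = 4761/11.

Deadweight loss = 4761/11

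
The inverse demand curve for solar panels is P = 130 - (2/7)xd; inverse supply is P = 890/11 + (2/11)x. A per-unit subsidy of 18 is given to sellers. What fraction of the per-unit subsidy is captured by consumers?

Pre-subsidy: 130 - (2/7)x = 890/11 + (2/11)x gives x* = 105 and P* = 100.
With the subsidy, sellers receive Ps = Pb + 18 for each unit, where Pb is the price buyers pay.
On the curves, Pb = 130 - (2/7)x and Ps = 890/11 + (2/11)x; the wedge Ps − Pb = 18 gives 890/11 + (2/11)x − (130 - (2/7)x) = 18, so x' = 143.5.
Then Pb = 130 − (2/7)·143.5 = 89 and Ps = 890/11 + (2/11)·143.5 = 107.
Buyers' price falls by P* − Pb = 100 − 89 = 11; sellers' price rises by Ps − P* = 107 − 100 = 7.
So consumers capture 11/18 = 11/18 of each unit of subsidy.

Consumer share = 11/18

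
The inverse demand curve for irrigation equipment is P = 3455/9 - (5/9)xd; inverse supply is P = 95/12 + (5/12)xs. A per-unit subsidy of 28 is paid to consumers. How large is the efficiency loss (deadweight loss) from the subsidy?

Pre-subsidy: 3455/9 - (5/9)x = 95/12 + (5/12)x gives x* = 2707/7 and P* = 3550/21.
With the rebate, buyers effectively pay Pb = Ps − 28, where Ps is the price sellers receive.
On the curves, Pb = 3455/9 - (5/9)x and Ps = 95/12 + (5/12)x; the wedge Ps − Pb = 28 gives 95/12 + (5/12)x − (3455/9 - (5/9)x) = 28, so x' = 14543/35.
Then Pb = 3455/9 − (5/9)·(14543/35) = 3214/21 and Ps = 95/12 + (5/12)·(14543/35) = 3802/21.
The subsidy expands output by 14543/35 − 2707/7 = 28.8 past the efficient level; on those units the gap between marginal cost and willingness to pay runs from 0 up to 28.
DWL = ½ × 28 × 28.8 = 403.2.

Deadweight loss = 403.2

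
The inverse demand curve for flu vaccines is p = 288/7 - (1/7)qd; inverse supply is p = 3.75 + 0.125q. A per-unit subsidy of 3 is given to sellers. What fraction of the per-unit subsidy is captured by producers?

Producer share = 7/15

Pre-subsidy: 288/7 - (1/7)q = 3.75 + 0.125q gives q* = 139.6 and p* = 21.2.
With the subsidy, sellers receive ps = pb + 3 for each unit, where pb is the price buyers pay.
On the curves, pb = 288/7 - (1/7)q and ps = 3.75 + 0.125q; the wedge ps − pb = 3 gives 3.75 + 0.125q − (288/7 - (1/7)q) = 3, so q' = 150.8.
Then pb = 288/7 − (1/7)·150.8 = 19.6 and ps = 3.75 + 0.125·150.8 = 22.6.
Buyers' price falls by p* − pb = 21.2 − 19.6 = 1.6; sellers' price rises by ps − p* = 22.6 − 21.2 = 1.4.
So producers capture 1.4/3 = 7/15 of each unit of subsidy.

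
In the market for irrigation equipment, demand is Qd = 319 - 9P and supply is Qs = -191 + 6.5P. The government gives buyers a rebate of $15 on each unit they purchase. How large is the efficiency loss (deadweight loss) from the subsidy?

Pre-subsidy: 319 - 9P = -191 + 6.5P gives P* = 1020/31, Q* = 709/31.
With the rebate, buyers effectively pay Pb = Ps − 15, where Ps is the price sellers receive.
Demand in terms of Ps becomes Qd = 319 − 9(Ps − 15) = 454 - 9Ps. Setting this equal to supply: 454 - 9Ps = -191 + 6.5Ps, so Ps = 1290/31.
Buyers pay Pb = 1290/31 − 15 = 825/31; Q' = -191 + 6.5·(1290/31) = 2464/31.
The subsidy expands output by 2464/31 − 709/31 = 1755/31 past the efficient level; on those units the gap between marginal cost and willingness to pay runs from 0 up to 15.
DWL = ½ × 15 × 1755/31 = 26325/62.

Deadweight loss = 26325/62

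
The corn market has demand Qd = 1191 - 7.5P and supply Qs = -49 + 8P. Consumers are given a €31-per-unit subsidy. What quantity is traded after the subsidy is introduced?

Pre-subsidy: 1191 - 7.5P = -49 + 8P gives P* = 80, Q* = 591.
With the rebate, buyers effectively pay Pb = Ps − 31, where Ps is the price sellers receive.
Demand in terms of Ps becomes Qd = 1191 − 7.5(Ps − 31) = 1423.5 - 7.5Ps. Setting this equal to supply: 1423.5 - 7.5Ps = -49 + 8Ps, so Ps = 95.
Buyers pay Pb = 95 − 31 = 64; Q' = -49 + 8·95 = 711.

Q' = 711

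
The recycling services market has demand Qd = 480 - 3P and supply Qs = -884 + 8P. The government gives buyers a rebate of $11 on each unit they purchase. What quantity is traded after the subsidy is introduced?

Pre-subsidy: 480 - 3P = -884 + 8P gives P* = 124, Q* = 108.
With the rebate, buyers effectively pay Pb = Ps − 11, where Ps is the price sellers receive.
Demand in terms of Ps becomes Qd = 480 − 3(Ps − 11) = 513 - 3Ps. Setting this equal to supply: 513 - 3Ps = -884 + 8Ps, so Ps = 127.
Buyers pay Pb = 127 − 11 = 116; Q' = -884 + 8·127 = 132.

Q' = 132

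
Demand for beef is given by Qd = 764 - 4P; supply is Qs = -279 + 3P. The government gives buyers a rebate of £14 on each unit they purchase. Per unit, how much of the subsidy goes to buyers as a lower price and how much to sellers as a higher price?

Pre-subsidy: 764 - 4P = -279 + 3P gives P* = 149, Q* = 168.
With the rebate, buyers effectively pay Pb = Ps − 14, where Ps is the price sellers receive.
Demand in terms of Ps becomes Qd = 764 − 4(Ps − 14) = 820 - 4Ps. Setting this equal to supply: 820 - 4Ps = -279 + 3Ps, so Ps = 157.
Buyers pay Pb = 157 − 14 = 143; Q' = -279 + 3·157 = 192.
Buyers' price falls by P* − Pb = 149 − 143 = 6; sellers' price rises by Ps − P* = 157 − 149 = 8.

Buyers gain £6 per unit; sellers gain £8 per unit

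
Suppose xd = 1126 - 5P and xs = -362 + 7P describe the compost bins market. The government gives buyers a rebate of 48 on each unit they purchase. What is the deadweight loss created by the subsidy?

Pre-subsidy: 1126 - 5P = -362 + 7P gives P* = 124, x* = 506.
With the rebate, buyers effectively pay Pb = Ps − 48, where Ps is the price sellers receive.
Demand in terms of Ps becomes xd = 1126 − 5(Ps − 48) = 1366 - 5Ps. Setting this equal to supply: 1366 - 5Ps = -362 + 7Ps, so Ps = 144.
Buyers pay Pb = 144 − 48 = 96; x' = -362 + 7·144 = 646.
The subsidy expands output by 646 − 506 = 140 past the efficient level; on those units the gap between marginal cost and willingness to pay runs from 0 up to 48.
DWL = ½ × 48 × 140 = 3360.

Deadweight loss = 3360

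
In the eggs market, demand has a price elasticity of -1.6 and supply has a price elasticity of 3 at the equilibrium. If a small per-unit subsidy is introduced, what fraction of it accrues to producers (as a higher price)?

For a small subsidy around the equilibrium, the benefit split depends on the relative slopes, which at a point are proportional to the elasticities.
Buyer share = εs/(εs + |εd|) = 3/(3 + 1.6) = 15/23; seller share = |εd|/(εs + |εd|) = 8/23.
So producers capture 8/23 of the subsidy.

Producer share = 8/23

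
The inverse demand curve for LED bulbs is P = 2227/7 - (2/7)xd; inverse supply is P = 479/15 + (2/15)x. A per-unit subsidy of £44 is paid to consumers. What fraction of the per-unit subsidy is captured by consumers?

Consumer share = 15/22

Pre-subsidy: 2227/7 - (2/7)x = 479/15 + (2/15)x gives x* = 683 and P* = 123.
With the rebate, buyers effectively pay Pb = Ps − 44, where Ps is the price sellers receive.
On the curves, Pb = 2227/7 - (2/7)x and Ps = 479/15 + (2/15)x; the wedge Ps − Pb = 44 gives 479/15 + (2/15)x − (2227/7 - (2/7)x) = 44, so x' = 788.
Then Pb = 2227/7 − (2/7)·788 = 93 and Ps = 479/15 + (2/15)·788 = 137.
Buyers' price falls by P* − Pb = 123 − 93 = 30; sellers' price rises by Ps − P* = 137 − 123 = 14.
So consumers capture 30/44 = 15/22 of each unit of subsidy.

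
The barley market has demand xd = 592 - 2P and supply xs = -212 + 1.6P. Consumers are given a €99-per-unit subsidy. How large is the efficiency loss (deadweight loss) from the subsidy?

Deadweight loss = €4356

Pre-subsidy: 592 - 2P = -212 + 1.6P gives P* = 670/3, x* = 436/3.
With the rebate, buyers effectively pay Pb = Ps − 99, where Ps is the price sellers receive.
Demand in terms of Ps becomes xd = 592 − 2(Ps − 99) = 790 - 2Ps. Setting this equal to supply: 790 - 2Ps = -212 + 1.6Ps, so Ps = 835/3.
Buyers pay Pb = 835/3 − 99 = 538/3; x' = -212 + 1.6·(835/3) = 700/3.
The subsidy expands output by 700/3 − 436/3 = 88 past the efficient level; on those units the gap between marginal cost and willingness to pay runs from 0 up to 99.
DWL = ½ × 99 × 88 = 4356.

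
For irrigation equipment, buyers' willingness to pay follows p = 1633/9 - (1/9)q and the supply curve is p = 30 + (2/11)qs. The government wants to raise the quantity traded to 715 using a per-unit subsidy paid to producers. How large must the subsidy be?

Required subsidy s = 58 per unit

At q = 715, from the demand curve buyers pay pb = 1633/9 − (1/9)·715 = 102; from the supply curve sellers need ps = 30 + (2/11)·715 = 160.
The subsidy must fill the gap: s = ps − pb = 160 − 102 = 58.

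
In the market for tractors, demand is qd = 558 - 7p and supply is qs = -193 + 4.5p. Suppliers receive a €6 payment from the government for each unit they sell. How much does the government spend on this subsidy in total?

Government cost = 16188/23

Pre-subsidy: 558 - 7p = -193 + 4.5p gives p* = 1502/23, q* = 2320/23.
With the subsidy, sellers receive ps = pb + 6 for each unit, where pb is the price buyers pay.
Supply in terms of pb becomes qs = -193 + 4.5(pb + 6) = -166 + 4.5pb. Setting this equal to demand: 558 - 7pb = -166 + 4.5pb, so pb = 1448/23.
Sellers receive ps = 1448/23 + 6 = 1586/23; q' = 558 − 7·(1448/23) = 2698/23.
Government outlay = subsidy × quantity = 6 × 2698/23 = 16188/23.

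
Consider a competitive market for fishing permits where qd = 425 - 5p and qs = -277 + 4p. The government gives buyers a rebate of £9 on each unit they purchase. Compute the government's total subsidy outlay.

Pre-subsidy: 425 - 5p = -277 + 4p gives p* = 78, q* = 35.
With the rebate, buyers effectively pay pb = ps − 9, where ps is the price sellers receive.
Demand in terms of ps becomes qd = 425 − 5(ps − 9) = 470 - 5ps. Setting this equal to supply: 470 - 5ps = -277 + 4ps, so ps = 83.
Buyers pay pb = 83 − 9 = 74; q' = -277 + 4·83 = 55.
Government outlay = subsidy × quantity = 9 × 55 = 495.

Government cost = £495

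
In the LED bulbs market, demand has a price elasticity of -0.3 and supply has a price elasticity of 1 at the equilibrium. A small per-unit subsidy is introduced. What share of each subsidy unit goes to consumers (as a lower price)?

Consumer share = 10/13

For a small subsidy around the equilibrium, the benefit split depends on the relative slopes, which at a point are proportional to the elasticities.
Buyer share = εs/(εs + |εd|) = 1/(1 + 0.3) = 10/13; seller share = |εd|/(εs + |εd|) = 3/13.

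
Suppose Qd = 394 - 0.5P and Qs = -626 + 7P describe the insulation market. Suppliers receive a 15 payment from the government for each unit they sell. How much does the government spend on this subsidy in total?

Pre-subsidy: 394 - 0.5P = -626 + 7P gives P* = 136, Q* = 326.
With the subsidy, sellers receive Ps = Pb + 15 for each unit, where Pb is the price buyers pay.
Supply in terms of Pb becomes Qs = -626 + 7(Pb + 15) = -521 + 7Pb. Setting this equal to demand: 394 - 0.5Pb = -521 + 7Pb, so Pb = 122.
Sellers receive Ps = 122 + 15 = 137; Q' = 394 − 0.5·122 = 333.
Government outlay = subsidy × quantity = 15 × 333 = 4995.

Government cost = 4995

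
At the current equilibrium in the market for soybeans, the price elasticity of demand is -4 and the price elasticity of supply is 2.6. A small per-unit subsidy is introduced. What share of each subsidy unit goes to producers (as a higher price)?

For a small subsidy around the equilibrium, the benefit split depends on the relative slopes, which at a point are proportional to the elasticities.
Buyer share = εs/(εs + |εd|) = 2.6/(2.6 + 4) = 13/33; seller share = |εd|/(εs + |εd|) = 20/33.
So producers capture 20/33 of the subsidy.

Producer share = 20/33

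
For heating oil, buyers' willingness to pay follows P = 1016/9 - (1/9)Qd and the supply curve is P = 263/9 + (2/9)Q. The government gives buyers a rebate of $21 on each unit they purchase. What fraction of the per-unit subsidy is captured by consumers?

Consumer share = 1/3

Pre-subsidy: 1016/9 - (1/9)Q = 263/9 + (2/9)Q gives Q* = 251 and P* = 85.
With the rebate, buyers effectively pay Pb = Ps − 21, where Ps is the price sellers receive.
On the curves, Pb = 1016/9 - (1/9)Q and Ps = 263/9 + (2/9)Q; the wedge Ps − Pb = 21 gives 263/9 + (2/9)Q − (1016/9 - (1/9)Q) = 21, so Q' = 314.
Then Pb = 1016/9 − (1/9)·314 = 78 and Ps = 263/9 + (2/9)·314 = 99.
Buyers' price falls by P* − Pb = 85 − 78 = 7; sellers' price rises by Ps − P* = 99 − 85 = 14.
So consumers capture 7/21 = 1/3 of each unit of subsidy.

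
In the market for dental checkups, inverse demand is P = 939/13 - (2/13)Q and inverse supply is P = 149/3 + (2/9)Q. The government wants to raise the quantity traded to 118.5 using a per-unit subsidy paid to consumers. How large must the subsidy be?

Required subsidy s = 22 per unit

At Q = 118.5, from the demand curve buyers pay Pb = 939/13 − (2/13)·118.5 = 54; from the supply curve sellers need Ps = 149/3 + (2/9)·118.5 = 76.
The subsidy must fill the gap: s = Ps − Pb = 76 − 54 = 22.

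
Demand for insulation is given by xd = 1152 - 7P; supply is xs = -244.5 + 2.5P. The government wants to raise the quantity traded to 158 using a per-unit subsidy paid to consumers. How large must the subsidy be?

At x = 158, invert demand for the buyer price: Pb = (1152 − 158)/7 = 142; invert supply for the seller price: Ps = (158 − (-244.5))/2.5 = 161.
The subsidy must fill the gap: s = Ps − Pb = 161 − 142 = 19.

Required subsidy s = 19 per unit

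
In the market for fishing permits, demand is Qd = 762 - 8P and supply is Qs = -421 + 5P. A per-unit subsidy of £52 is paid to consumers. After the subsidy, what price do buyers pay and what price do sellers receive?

Pre-subsidy: 762 - 8P = -421 + 5P gives P* = 91, Q* = 34.
With the rebate, buyers effectively pay Pb = Ps − 52, where Ps is the price sellers receive.
Demand in terms of Ps becomes Qd = 762 − 8(Ps − 52) = 1178 - 8Ps. Setting this equal to supply: 1178 - 8Ps = -421 + 5Ps, so Ps = 123.
Buyers pay Pb = 123 − 52 = 71; Q' = -421 + 5·123 = 194.

Buyers pay £71; sellers receive £123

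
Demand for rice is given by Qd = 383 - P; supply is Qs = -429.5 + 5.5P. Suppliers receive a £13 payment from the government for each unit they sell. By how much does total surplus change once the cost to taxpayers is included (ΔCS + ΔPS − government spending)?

Net change in total surplus = -£71.5

Pre-subsidy: 383 - P = -429.5 + 5.5P gives P* = 125, Q* = 258.
With the subsidy, sellers receive Ps = Pb + 13 for each unit, where Pb is the price buyers pay.
Supply in terms of Pb becomes Qs = -429.5 + 5.5(Pb + 13) = -358 + 5.5Pb. Setting this equal to demand: 383 - Pb = -358 + 5.5Pb, so Pb = 114.
Sellers receive Ps = 114 + 13 = 127; Q' = 383 − 1·114 = 269.
ΔCS = ½(258 + 269)(125 − 114) = 2898.5; ΔPS = ½(258 + 269)(127 − 125) = 527.
Government spending = 13 × 269 = 3497.
Net change = 2898.5 + 527 − 3497 = -71.5. The loss equals the DWL triangle ½·13·11.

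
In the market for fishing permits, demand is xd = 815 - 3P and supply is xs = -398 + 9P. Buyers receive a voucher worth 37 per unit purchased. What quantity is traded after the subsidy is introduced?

Pre-subsidy: 815 - 3P = -398 + 9P gives P* = 1213/12, x* = 511.75.
With the rebate, buyers effectively pay Pb = Ps − 37, where Ps is the price sellers receive.
Demand in terms of Ps becomes xd = 815 − 3(Ps − 37) = 926 - 3Ps. Setting this equal to supply: 926 - 3Ps = -398 + 9Ps, so Ps = 331/3.
Buyers pay Pb = 331/3 − 37 = 220/3; x' = -398 + 9·(331/3) = 595.

x' = 595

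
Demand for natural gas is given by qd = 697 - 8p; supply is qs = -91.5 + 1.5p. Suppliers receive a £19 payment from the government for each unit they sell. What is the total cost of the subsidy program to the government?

Government cost = £1083

Pre-subsidy: 697 - 8p = -91.5 + 1.5p gives p* = 83, q* = 33.
With the subsidy, sellers receive ps = pb + 19 for each unit, where pb is the price buyers pay.
Supply in terms of pb becomes qs = -91.5 + 1.5(pb + 19) = -63 + 1.5pb. Setting this equal to demand: 697 - 8pb = -63 + 1.5pb, so pb = 80.
Sellers receive ps = 80 + 19 = 99; q' = 697 − 8·80 = 57.
Government outlay = subsidy × quantity = 19 × 57 = 1083.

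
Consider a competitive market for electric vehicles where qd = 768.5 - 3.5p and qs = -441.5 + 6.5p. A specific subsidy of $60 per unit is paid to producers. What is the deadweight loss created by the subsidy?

Pre-subsidy: 768.5 - 3.5p = -441.5 + 6.5p gives p* = 121, q* = 345.
With the subsidy, sellers receive ps = pb + 60 for each unit, where pb is the price buyers pay.
Supply in terms of pb becomes qs = -441.5 + 6.5(pb + 60) = -51.5 + 6.5pb. Setting this equal to demand: 768.5 - 3.5pb = -51.5 + 6.5pb, so pb = 82.
Sellers receive ps = 82 + 60 = 142; q' = 768.5 − 3.5·82 = 481.5.
The subsidy expands output by 481.5 − 345 = 136.5 past the efficient level; on those units the gap between marginal cost and willingness to pay runs from 0 up to 60.
DWL = ½ × 60 × 136.5 = 4095.

Deadweight loss = $4095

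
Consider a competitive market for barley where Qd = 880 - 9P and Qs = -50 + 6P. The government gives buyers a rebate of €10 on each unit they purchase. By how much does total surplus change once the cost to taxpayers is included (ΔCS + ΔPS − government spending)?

Net change in total surplus = -€180

Pre-subsidy: 880 - 9P = -50 + 6P gives P* = 62, Q* = 322.
With the rebate, buyers effectively pay Pb = Ps − 10, where Ps is the price sellers receive.
Demand in terms of Ps becomes Qd = 880 − 9(Ps − 10) = 970 - 9Ps. Setting this equal to supply: 970 - 9Ps = -50 + 6Ps, so Ps = 68.
Buyers pay Pb = 68 − 10 = 58; Q' = -50 + 6·68 = 358.
ΔCS = ½(322 + 358)(62 − 58) = 1360; ΔPS = ½(322 + 358)(68 − 62) = 2040.
Government spending = 10 × 358 = 3580.
Net change = 1360 + 2040 − 3580 = -180. The loss equals the DWL triangle ½·10·36.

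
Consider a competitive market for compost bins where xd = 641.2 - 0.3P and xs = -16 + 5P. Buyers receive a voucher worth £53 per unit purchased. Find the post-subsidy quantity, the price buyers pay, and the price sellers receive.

x' = 619; buyers pay £74; sellers receive £127

Pre-subsidy: 641.2 - 0.3P = -16 + 5P gives P* = 124, x* = 604.
With the rebate, buyers effectively pay Pb = Ps − 53, where Ps is the price sellers receive.
Demand in terms of Ps becomes xd = 641.2 − 0.3(Ps − 53) = 657.1 - 0.3Ps. Setting this equal to supply: 657.1 - 0.3Ps = -16 + 5Ps, so Ps = 127.
Buyers pay Pb = 127 − 53 = 74; x' = -16 + 5·127 = 619.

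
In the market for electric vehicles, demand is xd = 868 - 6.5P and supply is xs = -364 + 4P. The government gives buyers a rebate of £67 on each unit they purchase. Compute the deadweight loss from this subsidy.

Deadweight loss = 116714/21

Pre-subsidy: 868 - 6.5P = -364 + 4P gives P* = 352/3, x* = 316/3.
With the rebate, buyers effectively pay Pb = Ps − 67, where Ps is the price sellers receive.
Demand in terms of Ps becomes xd = 868 − 6.5(Ps − 67) = 1303.5 - 6.5Ps. Setting this equal to supply: 1303.5 - 6.5Ps = -364 + 4Ps, so Ps = 3335/21.
Buyers pay Pb = 3335/21 − 67 = 1928/21; x' = -364 + 4·(3335/21) = 5696/21.
The subsidy expands output by 5696/21 − 316/3 = 3484/21 past the efficient level; on those units the gap between marginal cost and willingness to pay runs from 0 up to 67.
DWL = ½ × 67 × 3484/21 = 116714/21.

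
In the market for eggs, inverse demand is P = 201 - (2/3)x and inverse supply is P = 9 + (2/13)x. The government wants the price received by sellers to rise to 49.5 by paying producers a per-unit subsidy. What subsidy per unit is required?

At a seller price of 49.5, quantity supplied is -58.5 + 6.5·49.5 = 263.25.
Buyers absorb 263.25 only when they pay Pb = 201 − (2/3)·263.25 = 25.5.
s = Ps − Pb = 49.5 − 25.5 = 24.

Required subsidy s = 24 per unit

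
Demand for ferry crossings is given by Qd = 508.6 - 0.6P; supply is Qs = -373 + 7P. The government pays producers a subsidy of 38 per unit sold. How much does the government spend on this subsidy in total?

Pre-subsidy: 508.6 - 0.6P = -373 + 7P gives P* = 116, Q* = 439.
With the subsidy, sellers receive Ps = Pb + 38 for each unit, where Pb is the price buyers pay.
Supply in terms of Pb becomes Qs = -373 + 7(Pb + 38) = -107 + 7Pb. Setting this equal to demand: 508.6 - 0.6Pb = -107 + 7Pb, so Pb = 81.
Sellers receive Ps = 81 + 38 = 119; Q' = 508.6 − 0.6·81 = 460.
Government outlay = subsidy × quantity = 38 × 460 = 17480.

Government cost = 17480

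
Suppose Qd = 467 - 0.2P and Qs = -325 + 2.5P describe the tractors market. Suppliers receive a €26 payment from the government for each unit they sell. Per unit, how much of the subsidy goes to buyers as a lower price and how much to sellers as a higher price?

Buyers gain 650/27 per unit; sellers gain 52/27 per unit

Pre-subsidy: 467 - 0.2P = -325 + 2.5P gives P* = 880/3, Q* = 1225/3.
With the subsidy, sellers receive Ps = Pb + 26 for each unit, where Pb is the price buyers pay.
Supply in terms of Pb becomes Qs = -325 + 2.5(Pb + 26) = -260 + 2.5Pb. Setting this equal to demand: 467 - 0.2Pb = -260 + 2.5Pb, so Pb = 7270/27.
Sellers receive Ps = 7270/27 + 26 = 7972/27; Q' = 467 − 0.2·(7270/27) = 11155/27.
Buyers' price falls by P* − Pb = 880/3 − 7270/27 = 650/27; sellers' price rises by Ps − P* = 7972/27 − 880/3 = 52/27.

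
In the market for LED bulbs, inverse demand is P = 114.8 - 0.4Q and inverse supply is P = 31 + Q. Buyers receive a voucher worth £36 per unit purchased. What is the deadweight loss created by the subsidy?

Pre-subsidy: 114.8 - 0.4Q = 31 + Q gives Q* = 419/7 and P* = 636/7.
With the rebate, buyers effectively pay Pb = Ps − 36, where Ps is the price sellers receive.
On the curves, Pb = 114.8 - 0.4Q and Ps = 31 + Q; the wedge Ps − Pb = 36 gives 31 + Q − (114.8 - 0.4Q) = 36, so Q' = 599/7.
Then Pb = 114.8 − 0.4·(599/7) = 564/7 and Ps = 31 + 1·(599/7) = 816/7.
The subsidy expands output by 599/7 − 419/7 = 180/7 past the efficient level; on those units the gap between marginal cost and willingness to pay runs from 0 up to 36.
DWL = ½ × 36 × 180/7 = 3240/7.

Deadweight loss = 3240/7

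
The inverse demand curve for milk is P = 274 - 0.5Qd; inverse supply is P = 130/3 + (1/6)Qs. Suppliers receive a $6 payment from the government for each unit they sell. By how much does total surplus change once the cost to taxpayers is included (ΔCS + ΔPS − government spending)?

Net change in total surplus = -$27

Pre-subsidy: 274 - 0.5Q = 130/3 + (1/6)Q gives Q* = 346 and P* = 101.
With the subsidy, sellers receive Ps = Pb + 6 for each unit, where Pb is the price buyers pay.
On the curves, Pb = 274 - 0.5Q and Ps = 130/3 + (1/6)Q; the wedge Ps − Pb = 6 gives 130/3 + (1/6)Q − (274 - 0.5Q) = 6, so Q' = 355.
Then Pb = 274 − 0.5·355 = 96.5 and Ps = 130/3 + (1/6)·355 = 102.5.
ΔCS = ½(346 + 355)(101 − 96.5) = 1577.25; ΔPS = ½(346 + 355)(102.5 − 101) = 525.75.
Government spending = 6 × 355 = 2130.
Net change = 1577.25 + 525.75 − 2130 = -27. The loss equals the DWL triangle ½·6·9.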